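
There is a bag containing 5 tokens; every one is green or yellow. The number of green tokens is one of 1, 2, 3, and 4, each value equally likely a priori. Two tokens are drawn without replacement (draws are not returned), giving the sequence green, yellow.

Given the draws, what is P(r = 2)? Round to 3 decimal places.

Under each hypothesis, the probability of the observed sequence is: P(data | r = 1) = (1/5)(4/4) = 1/5; P(data | r = 2) = (2/5)(3/4) = 3/10; P(data | r = 3) = (3/5)(2/4) = 3/10; P(data | r = 4) = (4/5)(1/4) = 1/5.
The prior-weighted likelihoods are 1/4 · 1/5 = 1/20, 1/4 · 3/10 = 3/40, 1/4 · 3/10 = 3/40, 1/4 · 1/5 = 1/20; with total 1/4.
So P(r = 2 | data) = (3/40) / (1/4) = 3/10.

0.300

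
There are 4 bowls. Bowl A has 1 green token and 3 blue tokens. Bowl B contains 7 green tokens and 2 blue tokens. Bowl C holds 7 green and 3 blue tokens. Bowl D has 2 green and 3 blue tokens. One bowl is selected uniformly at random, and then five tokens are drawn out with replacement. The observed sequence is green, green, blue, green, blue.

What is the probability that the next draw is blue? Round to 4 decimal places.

The likelihood of the observed sequence under each hypothesis: P(data | bowl A) = (1/4)(1/4)(3/4)(1/4)(3/4) = 0.0087891; P(data | bowl B) = (7/9)(7/9)(2/9)(7/9)(2/9) = 0.023235; P(data | bowl C) = (7/10)(7/10)(3/10)(7/10)(3/10) = 0.03087; P(data | bowl D) = (2/5)(2/5)(3/5)(2/5)(3/5) = 0.02304.
Weighting by the prior gives 1/4 · 0.0087891 = 0.0021973, 1/4 · 0.023235 = 0.0058087, 1/4 · 0.03087 = 0.0077175, 1/4 · 0.02304 = 0.00576; with total 0.021484.
Dividing through by the total gives posterior P(bowl A | data) = 0.10228, P(bowl B | data) = 0.27038, P(bowl C | data) = 0.35923, P(bowl D | data) = 0.26811.
The predictive probability is P(blue next | data) = (3/4)(0.10228) + (2/9)(0.27038) + (3/10)(0.35923) + (3/5)(0.26811) = 0.40543.

0.4054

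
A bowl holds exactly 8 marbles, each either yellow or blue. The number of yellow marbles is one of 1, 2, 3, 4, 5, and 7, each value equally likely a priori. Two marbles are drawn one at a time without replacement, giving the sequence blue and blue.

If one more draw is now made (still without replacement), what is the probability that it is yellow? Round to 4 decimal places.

0.3636

Compute the likelihood of the observed sequence for each case: P(data | r = 1) = (7/8)(6/7) = 3/4; P(data | r = 2) = (6/8)(5/7) = 15/28; P(data | r = 3) = (5/8)(4/7) = 5/14; P(data | r = 4) = (4/8)(3/7) = 3/14; P(data | r = 5) = (3/8)(2/7) = 3/28; P(data | r = 7) = (1/8)(0/7) = 0.
Multiplying each by its prior: 1/6 · 3/4 = 1/8, 1/6 · 15/28 = 5/56, 1/6 · 5/14 = 5/84, 1/6 · 3/14 = 1/28, 1/6 · 3/28 = 1/56, 1/6 · 0 = 0; these sum to 55/168.
Normalising, the posterior is P(r = 1 | data) = 21/55, P(r = 2 | data) = 3/11, P(r = 3 | data) = 2/11, P(r = 4 | data) = 6/55, P(r = 5 | data) = 3/55, P(r = 7 | data) = 0.
The predictive probability is P(yellow next | data) = (1/6)(21/55) + (1/3)(3/11) + (1/2)(2/11) + (2/3)(6/55) + (5/6)(3/55) = 4/11.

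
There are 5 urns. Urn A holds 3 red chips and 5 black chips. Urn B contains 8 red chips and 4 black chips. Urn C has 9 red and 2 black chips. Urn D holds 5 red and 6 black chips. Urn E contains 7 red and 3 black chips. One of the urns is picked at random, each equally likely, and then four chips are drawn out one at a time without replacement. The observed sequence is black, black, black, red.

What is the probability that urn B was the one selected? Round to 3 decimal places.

For each hypothesis, P(data | H) works out to: P(data | urn A) = (5/8)(4/7)(3/6)(3/5) = 0.10714; P(data | urn B) = (4/12)(3/11)(2/10)(8/9) = 0.016162; P(data | urn C) = (2/11)(1/10)(0/9) = 0; P(data | urn D) = (6/11)(5/10)(4/9)(5/8) = 0.075758; P(data | urn E) = (3/10)(2/9)(1/8)(7/7) = 0.0083333.
The prior-weighted likelihoods are 1/5 · 0.10714 = 0.021429, 1/5 · 0.016162 = 0.0032323, 1/5 · 0 = 0, 1/5 · 0.075758 = 0.015152, 1/5 · 0.0083333 = 0.0016667; these sum to 0.041479.
Therefore the posterior P(urn B | data) = (0.0032323) / (0.041479) = 0.077927.

0.078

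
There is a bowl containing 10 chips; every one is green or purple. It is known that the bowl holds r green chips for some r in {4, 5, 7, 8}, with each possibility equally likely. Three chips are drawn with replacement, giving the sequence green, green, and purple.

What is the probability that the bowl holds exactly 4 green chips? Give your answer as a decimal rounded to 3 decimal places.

0.194

The likelihood of the observed sequence under each hypothesis: P(data | r = 4) = (4/10)(4/10)(6/10) = 0.096; P(data | r = 5) = (5/10)(5/10)(5/10) = 0.125; P(data | r = 7) = (7/10)(7/10)(3/10) = 0.147; P(data | r = 8) = (8/10)(8/10)(2/10) = 0.128.
Multiplying each by its prior: 1/4 · 0.096 = 0.024, 1/4 · 0.125 = 0.03125, 1/4 · 0.147 = 0.03675, 1/4 · 0.128 = 0.032; with total 0.124.
By Bayes' rule, P(r = 4 | data) = (0.024) / (0.124) = 0.19355.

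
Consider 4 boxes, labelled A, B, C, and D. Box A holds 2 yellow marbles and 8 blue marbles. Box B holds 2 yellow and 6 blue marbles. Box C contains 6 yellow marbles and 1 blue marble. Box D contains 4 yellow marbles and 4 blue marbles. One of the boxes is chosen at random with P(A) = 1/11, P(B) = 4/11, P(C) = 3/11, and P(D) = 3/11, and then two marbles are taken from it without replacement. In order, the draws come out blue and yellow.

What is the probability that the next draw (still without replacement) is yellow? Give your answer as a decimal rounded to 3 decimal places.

For each hypothesis, P(data | H) works out to: P(data | box A) = (8/10)(2/9) = 0.17778; P(data | box B) = (6/8)(2/7) = 0.21429; P(data | box C) = (1/7)(6/6) = 0.14286; P(data | box D) = (4/8)(4/7) = 0.28571.
Multiplying each by its prior: 1/11 · 0.17778 = 0.016162, 4/11 · 0.21429 = 0.077922, 3/11 · 0.14286 = 0.038961, 3/11 · 0.28571 = 0.077922; with total 0.21097.
Normalising, the posterior is P(box A | data) = 0.076607, P(box B | data) = 0.36936, P(box C | data) = 0.18468, P(box D | data) = 0.36936.
So P(yellow next | data) = Σ P(yellow next | H) P(H | data) = (1/8)(0.076607) + (1/6)(0.36936) + (1)(0.18468) + (1/2)(0.36936) = 0.44049.

0.440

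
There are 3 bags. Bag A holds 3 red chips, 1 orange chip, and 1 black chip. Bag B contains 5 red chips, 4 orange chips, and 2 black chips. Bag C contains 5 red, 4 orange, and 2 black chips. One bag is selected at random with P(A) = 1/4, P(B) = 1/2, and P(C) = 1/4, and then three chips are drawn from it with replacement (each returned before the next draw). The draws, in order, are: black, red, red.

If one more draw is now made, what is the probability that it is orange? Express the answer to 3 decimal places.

Under each hypothesis, the probability of the observed sequence is: P(data | bag A) = (1/5)(3/5)(3/5) = 0.072; P(data | bag B) = (2/11)(5/11)(5/11) = 0.037566; P(data | bag C) = (2/11)(5/11)(5/11) = 0.037566.
Multiplying each by its prior: 1/4 · 0.072 = 0.018, 1/2 · 0.037566 = 0.018783, 1/4 · 0.037566 = 0.0093914; with total 0.046174.
The posterior is then P(bag A | data) = 0.38983, P(bag B | data) = 0.40678, P(bag C | data) = 0.20339.
So P(orange next | data) = Σ P(orange next | H) P(H | data) = (1/5)(0.38983) + (4/11)(0.40678) + (4/11)(0.20339) = 0.29985.

0.300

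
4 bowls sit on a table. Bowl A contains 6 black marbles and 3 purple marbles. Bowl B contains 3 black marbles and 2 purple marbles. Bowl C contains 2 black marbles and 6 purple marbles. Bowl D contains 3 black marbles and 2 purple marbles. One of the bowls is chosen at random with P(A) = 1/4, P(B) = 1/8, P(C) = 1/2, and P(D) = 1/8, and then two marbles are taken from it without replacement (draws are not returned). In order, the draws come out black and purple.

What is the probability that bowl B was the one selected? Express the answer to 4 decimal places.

0.1533

The likelihood of the observed sequence under each hypothesis: P(data | bowl A) = (6/9)(3/8) = 1/4; P(data | bowl B) = (3/5)(2/4) = 3/10; P(data | bowl C) = (2/8)(6/7) = 3/14; P(data | bowl D) = (3/5)(2/4) = 3/10.
The prior-weighted likelihoods are 1/4 · 1/4 = 1/16, 1/8 · 3/10 = 3/80, 1/2 · 3/14 = 3/28, 1/8 · 3/10 = 3/80; with total 137/560.
So P(bowl B | data) = (3/80) / (137/560) = 21/137.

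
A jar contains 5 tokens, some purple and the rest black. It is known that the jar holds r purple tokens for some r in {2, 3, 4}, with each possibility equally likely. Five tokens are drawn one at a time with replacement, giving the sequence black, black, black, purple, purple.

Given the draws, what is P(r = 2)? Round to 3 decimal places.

0.551

Compute the likelihood of the observed sequence for each case: P(data | r = 2) = (3/5)(3/5)(3/5)(2/5)(2/5) = 0.03456; P(data | r = 3) = (2/5)(2/5)(2/5)(3/5)(3/5) = 0.02304; P(data | r = 4) = (1/5)(1/5)(1/5)(4/5)(4/5) = 0.00512.
Weighting by the prior gives 1/3 · 0.03456 = 0.01152, 1/3 · 0.02304 = 0.00768, 1/3 · 0.00512 = 0.0017067; these sum to 0.020907.
Therefore the posterior P(r = 2 | data) = (0.01152) / (0.020907) = 0.55102.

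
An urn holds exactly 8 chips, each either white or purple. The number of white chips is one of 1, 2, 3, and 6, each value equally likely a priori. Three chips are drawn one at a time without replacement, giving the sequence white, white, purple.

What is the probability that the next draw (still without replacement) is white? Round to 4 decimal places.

Under each hypothesis, the probability of the observed sequence is: P(data | r = 1) = (1/8)(0/7) = 0; P(data | r = 2) = (2/8)(1/7)(6/6) = 1/28; P(data | r = 3) = (3/8)(2/7)(5/6) = 5/56; P(data | r = 6) = (6/8)(5/7)(2/6) = 5/28.
Weighting by the prior gives 1/4 · 0 = 0, 1/4 · 1/28 = 1/112, 1/4 · 5/56 = 5/224, 1/4 · 5/28 = 5/112; with total 17/224.
The posterior is then P(r = 1 | data) = 0, P(r = 2 | data) = 2/17, P(r = 3 | data) = 5/17, P(r = 6 | data) = 10/17.
The predictive probability is P(white next | data) = (0)(2/17) + (1/5)(5/17) + (4/5)(10/17) = 9/17.

0.5294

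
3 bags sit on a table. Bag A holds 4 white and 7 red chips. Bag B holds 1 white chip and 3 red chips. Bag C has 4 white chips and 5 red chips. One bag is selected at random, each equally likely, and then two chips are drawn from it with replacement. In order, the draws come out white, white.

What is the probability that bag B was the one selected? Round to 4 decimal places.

0.1593

The likelihood of the observed sequence under each hypothesis: P(data | bag A) = (4/11)(4/11) = 0.13223; P(data | bag B) = (1/4)(1/4) = 0.0625; P(data | bag C) = (4/9)(4/9) = 0.19753.
Weighting by the prior gives 1/3 · 0.13223 = 0.044077, 1/3 · 0.0625 = 0.020833, 1/3 · 0.19753 = 0.065844; with total 0.13075.
Therefore the posterior P(bag B | data) = (0.020833) / (0.13075) = 0.15933.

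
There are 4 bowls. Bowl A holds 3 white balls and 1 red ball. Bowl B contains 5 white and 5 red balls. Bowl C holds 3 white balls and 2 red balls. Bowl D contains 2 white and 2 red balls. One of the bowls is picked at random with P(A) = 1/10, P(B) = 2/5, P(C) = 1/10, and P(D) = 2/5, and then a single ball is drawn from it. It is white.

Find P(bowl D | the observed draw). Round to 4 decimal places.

0.3738

For each hypothesis, P(data | H) works out to: P(data | bowl A) = (3/4) = 3/4; P(data | bowl B) = (5/10) = 1/2; P(data | bowl C) = (3/5) = 3/5; P(data | bowl D) = (2/4) = 1/2.
Weighting by the prior gives 1/10 · 3/4 = 3/40, 2/5 · 1/2 = 1/5, 1/10 · 3/5 = 3/50, 2/5 · 1/2 = 1/5; with total 107/200.
Therefore the posterior P(bowl D | data) = (1/5) / (107/200) = 40/107.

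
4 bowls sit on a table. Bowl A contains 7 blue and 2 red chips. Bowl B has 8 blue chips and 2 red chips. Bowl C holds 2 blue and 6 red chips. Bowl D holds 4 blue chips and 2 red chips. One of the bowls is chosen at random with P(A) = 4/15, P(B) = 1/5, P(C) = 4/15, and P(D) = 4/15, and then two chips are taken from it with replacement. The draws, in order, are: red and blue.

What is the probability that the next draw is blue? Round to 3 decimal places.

For each hypothesis, P(data | H) works out to: P(data | bowl A) = (2/9)(7/9) = 0.17284; P(data | bowl B) = (2/10)(8/10) = 0.16; P(data | bowl C) = (6/8)(2/8) = 0.1875; P(data | bowl D) = (2/6)(4/6) = 0.22222.
Multiplying each by its prior: 4/15 · 0.17284 = 0.046091, 1/5 · 0.16 = 0.032, 4/15 · 0.1875 = 0.05, 4/15 · 0.22222 = 0.059259; with total 0.18735.
The posterior is then P(bowl A | data) = 0.24601, P(bowl B | data) = 0.1708, P(bowl C | data) = 0.26688, P(bowl D | data) = 0.3163.
The predictive probability is P(blue next | data) = (7/9)(0.24601) + (4/5)(0.1708) + (1/4)(0.26688) + (2/3)(0.3163) = 0.60558.

0.606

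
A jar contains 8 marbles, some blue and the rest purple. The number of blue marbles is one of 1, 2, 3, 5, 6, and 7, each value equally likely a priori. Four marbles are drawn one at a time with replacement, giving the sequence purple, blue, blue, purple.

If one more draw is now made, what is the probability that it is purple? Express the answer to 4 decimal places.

0.5000

Under each hypothesis, the probability of the observed sequence is: P(data | r = 1) = (7/8)(1/8)(1/8)(7/8) = 0.011963; P(data | r = 2) = (6/8)(2/8)(2/8)(6/8) = 0.035156; P(data | r = 3) = (5/8)(3/8)(3/8)(5/8) = 0.054932; P(data | r = 5) = (3/8)(5/8)(5/8)(3/8) = 0.054932; P(data | r = 6) = (2/8)(6/8)(6/8)(2/8) = 0.035156; P(data | r = 7) = (1/8)(7/8)(7/8)(1/8) = 0.011963.
The prior-weighted likelihoods are 1/6 · 0.011963 = 0.0019938, 1/6 · 0.035156 = 0.0058594, 1/6 · 0.054932 = 0.0091553, 1/6 · 0.054932 = 0.0091553, 1/6 · 0.035156 = 0.0058594, 1/6 · 0.011963 = 0.0019938; these sum to 0.034017.
Dividing through by the total gives posterior P(r = 1 | data) = 0.058612, P(r = 2 | data) = 0.17225, P(r = 3 | data) = 0.26914, P(r = 5 | data) = 0.26914, P(r = 6 | data) = 0.17225, P(r = 7 | data) = 0.058612.
So P(purple next | data) = Σ P(purple next | H) P(H | data) = (7/8)(0.058612) + (3/4)(0.17225) + (5/8)(0.26914) + (3/8)(0.26914) + (1/4)(0.17225) + (1/8)(0.058612) = 0.5.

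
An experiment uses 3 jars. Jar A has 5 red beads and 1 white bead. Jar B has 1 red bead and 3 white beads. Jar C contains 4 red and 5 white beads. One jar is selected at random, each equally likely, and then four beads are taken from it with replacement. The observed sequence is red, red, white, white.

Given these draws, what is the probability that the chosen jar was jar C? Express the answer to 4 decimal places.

For each hypothesis, P(data | H) works out to: P(data | jar A) = (5/6)(5/6)(1/6)(1/6) = 0.01929; P(data | jar B) = (1/4)(1/4)(3/4)(3/4) = 0.035156; P(data | jar C) = (4/9)(4/9)(5/9)(5/9) = 0.060966.
The prior-weighted likelihoods are 1/3 · 0.01929 = 0.00643, 1/3 · 0.035156 = 0.011719, 1/3 · 0.060966 = 0.020322; summing to 0.038471.
So P(jar C | data) = (0.020322) / (0.038471) = 0.52825.

0.5282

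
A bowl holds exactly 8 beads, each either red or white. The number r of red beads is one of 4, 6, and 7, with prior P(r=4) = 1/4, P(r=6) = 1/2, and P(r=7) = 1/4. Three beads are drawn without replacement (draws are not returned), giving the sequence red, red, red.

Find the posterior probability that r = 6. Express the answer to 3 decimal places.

0.506

Compute the likelihood of the observed sequence for each case: P(data | r = 4) = (4/8)(3/7)(2/6) = 1/14; P(data | r = 6) = (6/8)(5/7)(4/6) = 5/14; P(data | r = 7) = (7/8)(6/7)(5/6) = 5/8.
Multiplying each by its prior: 1/4 · 1/14 = 1/56, 1/2 · 5/14 = 5/28, 1/4 · 5/8 = 5/32; with total 79/224.
By Bayes' rule, P(r = 6 | data) = (5/28) / (79/224) = 40/79.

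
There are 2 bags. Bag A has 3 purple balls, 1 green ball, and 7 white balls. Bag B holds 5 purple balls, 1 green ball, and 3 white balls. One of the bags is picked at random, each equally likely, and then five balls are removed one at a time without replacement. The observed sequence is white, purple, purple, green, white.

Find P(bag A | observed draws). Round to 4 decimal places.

Under each hypothesis, the probability of the observed sequence is: P(data | bag A) = (7/11)(3/10)(2/9)(1/8)(6/7) = 0.0045455; P(data | bag B) = (3/9)(5/8)(4/7)(1/6)(2/5) = 0.0079365.
Weighting by the prior gives 1/2 · 0.0045455 = 0.0022727, 1/2 · 0.0079365 = 0.0039683; these sum to 0.006241.
By Bayes' rule, P(bag A | data) = (0.0022727) / (0.006241) = 0.36416.

0.3642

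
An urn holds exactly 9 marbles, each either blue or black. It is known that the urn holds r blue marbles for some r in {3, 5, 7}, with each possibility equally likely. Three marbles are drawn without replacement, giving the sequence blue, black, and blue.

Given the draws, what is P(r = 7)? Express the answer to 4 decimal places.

Under each hypothesis, the probability of the observed sequence is: P(data | r = 3) = (3/9)(6/8)(2/7) = 1/14; P(data | r = 5) = (5/9)(4/8)(4/7) = 10/63; P(data | r = 7) = (7/9)(2/8)(6/7) = 1/6.
Weighting by the prior gives 1/3 · 1/14 = 1/42, 1/3 · 10/63 = 10/189, 1/3 · 1/6 = 1/18; summing to 25/189.
So P(r = 7 | data) = (1/18) / (25/189) = 21/50.

0.4200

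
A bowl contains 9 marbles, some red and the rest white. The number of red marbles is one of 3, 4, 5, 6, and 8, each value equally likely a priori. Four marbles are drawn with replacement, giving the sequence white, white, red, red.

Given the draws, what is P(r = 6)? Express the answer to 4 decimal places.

0.2143

Under each hypothesis, the probability of the observed sequence is: P(data | r = 3) = (6/9)(6/9)(3/9)(3/9) = 0.049383; P(data | r = 4) = (5/9)(5/9)(4/9)(4/9) = 0.060966; P(data | r = 5) = (4/9)(4/9)(5/9)(5/9) = 0.060966; P(data | r = 6) = (3/9)(3/9)(6/9)(6/9) = 0.049383; P(data | r = 8) = (1/9)(1/9)(8/9)(8/9) = 0.0097546.
Multiplying each by its prior: 1/5 · 0.049383 = 0.0098765, 1/5 · 0.060966 = 0.012193, 1/5 · 0.060966 = 0.012193, 1/5 · 0.049383 = 0.0098765, 1/5 · 0.0097546 = 0.0019509; summing to 0.046091.
Hence P(r = 6 | data) = (0.0098765) / (0.046091) = 0.21429.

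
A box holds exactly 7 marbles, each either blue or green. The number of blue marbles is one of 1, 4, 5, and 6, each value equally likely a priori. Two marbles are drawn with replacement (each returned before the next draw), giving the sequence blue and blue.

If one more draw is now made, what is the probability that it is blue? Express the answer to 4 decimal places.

The likelihood of the observed sequence under each hypothesis: P(data | r = 1) = (1/7)(1/7) = 1/49; P(data | r = 4) = (4/7)(4/7) = 16/49; P(data | r = 5) = (5/7)(5/7) = 25/49; P(data | r = 6) = (6/7)(6/7) = 36/49.
The prior-weighted likelihoods are 1/4 · 1/49 = 1/196, 1/4 · 16/49 = 4/49, 1/4 · 25/49 = 25/196, 1/4 · 36/49 = 9/49; these sum to 39/98.
Dividing through by the total gives posterior P(r = 1 | data) = 1/78, P(r = 4 | data) = 8/39, P(r = 5 | data) = 25/78, P(r = 6 | data) = 6/13.
The predictive probability is P(blue next | data) = (1/7)(1/78) + (4/7)(8/39) + (5/7)(25/78) + (6/7)(6/13) = 29/39.

0.7436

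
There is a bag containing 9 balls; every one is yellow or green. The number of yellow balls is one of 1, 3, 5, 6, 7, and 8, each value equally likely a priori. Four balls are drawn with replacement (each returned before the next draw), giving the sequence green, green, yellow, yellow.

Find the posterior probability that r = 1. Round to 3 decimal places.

0.047

The likelihood of the observed sequence under each hypothesis: P(data | r = 1) = (8/9)(8/9)(1/9)(1/9) = 0.0097546; P(data | r = 3) = (6/9)(6/9)(3/9)(3/9) = 0.049383; P(data | r = 5) = (4/9)(4/9)(5/9)(5/9) = 0.060966; P(data | r = 6) = (3/9)(3/9)(6/9)(6/9) = 0.049383; P(data | r = 7) = (2/9)(2/9)(7/9)(7/9) = 0.029873; P(data | r = 8) = (1/9)(1/9)(8/9)(8/9) = 0.0097546.
Weighting by the prior gives 1/6 · 0.0097546 = 0.0016258, 1/6 · 0.049383 = 0.0082305, 1/6 · 0.060966 = 0.010161, 1/6 · 0.049383 = 0.0082305, 1/6 · 0.029873 = 0.0049789, 1/6 · 0.0097546 = 0.0016258; summing to 0.034852.
Therefore the posterior P(r = 1 | data) = (0.0016258) / (0.034852) = 0.046647.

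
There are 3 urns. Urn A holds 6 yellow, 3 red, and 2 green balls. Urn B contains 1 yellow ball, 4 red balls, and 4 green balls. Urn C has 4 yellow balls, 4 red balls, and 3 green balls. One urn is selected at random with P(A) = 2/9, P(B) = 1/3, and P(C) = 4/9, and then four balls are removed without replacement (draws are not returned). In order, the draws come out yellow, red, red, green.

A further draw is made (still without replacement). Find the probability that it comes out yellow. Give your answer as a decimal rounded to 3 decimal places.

0.319

For each hypothesis, P(data | H) works out to: P(data | urn A) = (6/11)(3/10)(2/9)(2/8) = 0.0090909; P(data | urn B) = (1/9)(4/8)(3/7)(4/6) = 0.015873; P(data | urn C) = (4/11)(4/10)(3/9)(3/8) = 0.018182.
The prior-weighted likelihoods are 2/9 · 0.0090909 = 0.0020202, 1/3 · 0.015873 = 0.005291, 4/9 · 0.018182 = 0.0080808; these sum to 0.015392.
The posterior is then P(urn A | data) = 0.13125, P(urn B | data) = 0.34375, P(urn C | data) = 0.525.
Averaging over the posterior, P(yellow next | data) = (5/7)(0.13125) + (0)(0.34375) + (3/7)(0.525) = 0.31875.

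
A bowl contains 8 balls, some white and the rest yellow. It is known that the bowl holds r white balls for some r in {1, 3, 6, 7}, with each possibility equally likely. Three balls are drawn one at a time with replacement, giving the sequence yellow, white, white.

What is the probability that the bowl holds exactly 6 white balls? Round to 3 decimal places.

For each hypothesis, P(data | H) works out to: P(data | r = 1) = (7/8)(1/8)(1/8) = 0.013672; P(data | r = 3) = (5/8)(3/8)(3/8) = 0.087891; P(data | r = 6) = (2/8)(6/8)(6/8) = 0.14062; P(data | r = 7) = (1/8)(7/8)(7/8) = 0.095703.
The prior-weighted likelihoods are 1/4 · 0.013672 = 0.003418, 1/4 · 0.087891 = 0.021973, 1/4 · 0.14062 = 0.035156, 1/4 · 0.095703 = 0.023926; these sum to 0.084473.
Hence P(r = 6 | data) = (0.035156) / (0.084473) = 0.41618.

0.416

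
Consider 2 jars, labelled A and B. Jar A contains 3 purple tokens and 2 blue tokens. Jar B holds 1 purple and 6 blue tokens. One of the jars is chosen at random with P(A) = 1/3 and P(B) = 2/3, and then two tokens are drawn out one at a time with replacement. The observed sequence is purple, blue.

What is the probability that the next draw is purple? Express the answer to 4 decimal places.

0.3691

Compute the likelihood of the observed sequence for each case: P(data | jar A) = (3/5)(2/5) = 0.24; P(data | jar B) = (1/7)(6/7) = 0.12245.
Weighting by the prior gives 1/3 · 0.24 = 0.08, 2/3 · 0.12245 = 0.081633; these sum to 0.16163.
Dividing through by the total gives posterior P(jar A | data) = 0.49495, P(jar B | data) = 0.50505.
Averaging over the posterior, P(purple next | data) = (3/5)(0.49495) + (1/7)(0.50505) = 0.36912.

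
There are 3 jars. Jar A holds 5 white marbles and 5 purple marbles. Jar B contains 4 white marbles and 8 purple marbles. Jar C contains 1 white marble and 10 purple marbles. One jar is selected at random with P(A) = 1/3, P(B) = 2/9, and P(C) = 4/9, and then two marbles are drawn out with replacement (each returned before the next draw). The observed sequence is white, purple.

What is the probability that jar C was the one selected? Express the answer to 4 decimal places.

Compute the likelihood of the observed sequence for each case: P(data | jar A) = (5/10)(5/10) = 0.25; P(data | jar B) = (4/12)(8/12) = 0.22222; P(data | jar C) = (1/11)(10/11) = 0.082645.
Weighting by the prior gives 1/3 · 0.25 = 0.083333, 2/9 · 0.22222 = 0.049383, 4/9 · 0.082645 = 0.036731; these sum to 0.16945.
Therefore the posterior P(jar C | data) = (0.036731) / (0.16945) = 0.21677.

0.2168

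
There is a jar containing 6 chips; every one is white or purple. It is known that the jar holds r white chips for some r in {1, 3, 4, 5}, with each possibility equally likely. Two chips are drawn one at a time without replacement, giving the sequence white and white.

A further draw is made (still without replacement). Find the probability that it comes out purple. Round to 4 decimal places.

For each hypothesis, P(data | H) works out to: P(data | r = 1) = (1/6)(0/5) = 0; P(data | r = 3) = (3/6)(2/5) = 1/5; P(data | r = 4) = (4/6)(3/5) = 2/5; P(data | r = 5) = (5/6)(4/5) = 2/3.
Multiplying each by its prior: 1/4 · 0 = 0, 1/4 · 1/5 = 1/20, 1/4 · 2/5 = 1/10, 1/4 · 2/3 = 1/6; with total 19/60.
Normalising, the posterior is P(r = 1 | data) = 0, P(r = 3 | data) = 3/19, P(r = 4 | data) = 6/19, P(r = 5 | data) = 10/19.
Averaging over the posterior, P(purple next | data) = (3/4)(3/19) + (1/2)(6/19) + (1/4)(10/19) = 31/76.

0.4079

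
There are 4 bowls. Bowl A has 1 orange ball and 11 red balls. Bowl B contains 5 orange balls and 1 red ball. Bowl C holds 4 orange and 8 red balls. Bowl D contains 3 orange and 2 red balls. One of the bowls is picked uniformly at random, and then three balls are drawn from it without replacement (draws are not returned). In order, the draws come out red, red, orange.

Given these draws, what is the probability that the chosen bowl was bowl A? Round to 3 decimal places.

Compute the likelihood of the observed sequence for each case: P(data | bowl A) = (11/12)(10/11)(1/10) = 0.083333; P(data | bowl B) = (1/6)(0/5) = 0; P(data | bowl C) = (8/12)(7/11)(4/10) = 0.1697; P(data | bowl D) = (2/5)(1/4)(3/3) = 0.1.
Multiplying each by its prior: 1/4 · 0.083333 = 0.020833, 1/4 · 0 = 0, 1/4 · 0.1697 = 0.042424, 1/4 · 0.1 = 0.025; these sum to 0.088258.
By Bayes' rule, P(bowl A | data) = (0.020833) / (0.088258) = 0.23605.

0.236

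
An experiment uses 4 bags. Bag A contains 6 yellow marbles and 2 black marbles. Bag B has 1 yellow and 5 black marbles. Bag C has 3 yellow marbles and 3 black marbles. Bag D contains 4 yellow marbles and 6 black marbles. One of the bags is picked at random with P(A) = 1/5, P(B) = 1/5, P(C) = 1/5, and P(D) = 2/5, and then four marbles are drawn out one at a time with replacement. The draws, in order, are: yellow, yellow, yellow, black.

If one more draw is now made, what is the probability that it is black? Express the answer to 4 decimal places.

The likelihood of the observed sequence under each hypothesis: P(data | bag A) = (6/8)(6/8)(6/8)(2/8) = 0.10547; P(data | bag B) = (1/6)(1/6)(1/6)(5/6) = 0.003858; P(data | bag C) = (3/6)(3/6)(3/6)(3/6) = 0.0625; P(data | bag D) = (4/10)(4/10)(4/10)(6/10) = 0.0384.
The prior-weighted likelihoods are 1/5 · 0.10547 = 0.021094, 1/5 · 0.003858 = 0.0007716, 1/5 · 0.0625 = 0.0125, 2/5 · 0.0384 = 0.01536; with total 0.049725.
Normalising, the posterior is P(bag A | data) = 0.42421, P(bag B | data) = 0.015517, P(bag C | data) = 0.25138, P(bag D | data) = 0.3089.
So P(black next | data) = Σ P(black next | H) P(H | data) = (1/4)(0.42421) + (5/6)(0.015517) + (1/2)(0.25138) + (3/5)(0.3089) = 0.43001.

0.4300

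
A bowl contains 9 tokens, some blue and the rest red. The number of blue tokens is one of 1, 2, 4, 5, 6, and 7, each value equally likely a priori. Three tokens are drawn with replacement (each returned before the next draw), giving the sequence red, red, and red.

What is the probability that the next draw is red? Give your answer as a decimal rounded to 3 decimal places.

For each hypothesis, P(data | H) works out to: P(data | r = 1) = (8/9)(8/9)(8/9) = 0.70233; P(data | r = 2) = (7/9)(7/9)(7/9) = 0.47051; P(data | r = 4) = (5/9)(5/9)(5/9) = 0.17147; P(data | r = 5) = (4/9)(4/9)(4/9) = 0.087791; P(data | r = 6) = (3/9)(3/9)(3/9) = 0.037037; P(data | r = 7) = (2/9)(2/9)(2/9) = 0.010974.
The prior-weighted likelihoods are 1/6 · 0.70233 = 0.11706, 1/6 · 0.47051 = 0.078418, 1/6 · 0.17147 = 0.028578, 1/6 · 0.087791 = 0.014632, 1/6 · 0.037037 = 0.0061728, 1/6 · 0.010974 = 0.001829; these sum to 0.24668.
The posterior is then P(r = 1 | data) = 0.47451, P(r = 2 | data) = 0.31789, P(r = 4 | data) = 0.11585, P(r = 5 | data) = 0.059314, P(r = 6 | data) = 0.025023, P(r = 7 | data) = 0.0074143.
Averaging over the posterior, P(red next | data) = (8/9)(0.47451) + (7/9)(0.31789) + (5/9)(0.11585) + (4/9)(0.059314) + (1/3)(0.025023) + (2/9)(0.0074143) = 0.76975.

0.770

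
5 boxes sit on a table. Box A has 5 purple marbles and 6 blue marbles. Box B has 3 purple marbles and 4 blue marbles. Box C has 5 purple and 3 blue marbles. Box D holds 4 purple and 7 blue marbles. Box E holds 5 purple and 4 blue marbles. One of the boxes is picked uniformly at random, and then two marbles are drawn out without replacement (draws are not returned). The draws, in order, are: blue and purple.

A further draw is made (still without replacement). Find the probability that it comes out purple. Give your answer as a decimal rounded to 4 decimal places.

0.4841

For each hypothesis, P(data | H) works out to: P(data | box A) = (6/11)(5/10) = 0.27273; P(data | box B) = (4/7)(3/6) = 0.28571; P(data | box C) = (3/8)(5/7) = 0.26786; P(data | box D) = (7/11)(4/10) = 0.25455; P(data | box E) = (4/9)(5/8) = 0.27778.
Multiplying each by its prior: 1/5 · 0.27273 = 0.054545, 1/5 · 0.28571 = 0.057143, 1/5 · 0.26786 = 0.053571, 1/5 · 0.25455 = 0.050909, 1/5 · 0.27778 = 0.055556; summing to 0.27172.
Normalising, the posterior is P(box A | data) = 0.20074, P(box B | data) = 0.2103, P(box C | data) = 0.19715, P(box D | data) = 0.18736, P(box E | data) = 0.20446.
The predictive probability is P(purple next | data) = (4/9)(0.20074) + (2/5)(0.2103) + (2/3)(0.19715) + (1/3)(0.18736) + (4/7)(0.20446) = 0.48406.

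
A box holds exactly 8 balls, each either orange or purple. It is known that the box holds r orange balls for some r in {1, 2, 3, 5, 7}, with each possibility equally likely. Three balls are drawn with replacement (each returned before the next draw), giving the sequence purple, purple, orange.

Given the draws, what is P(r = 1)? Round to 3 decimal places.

0.198

Compute the likelihood of the observed sequence for each case: P(data | r = 1) = (7/8)(7/8)(1/8) = 0.095703; P(data | r = 2) = (6/8)(6/8)(2/8) = 0.14062; P(data | r = 3) = (5/8)(5/8)(3/8) = 0.14648; P(data | r = 5) = (3/8)(3/8)(5/8) = 0.087891; P(data | r = 7) = (1/8)(1/8)(7/8) = 0.013672.
Weighting by the prior gives 1/5 · 0.095703 = 0.019141, 1/5 · 0.14062 = 0.028125, 1/5 · 0.14648 = 0.029297, 1/5 · 0.087891 = 0.017578, 1/5 · 0.013672 = 0.0027344; summing to 0.096875.
Therefore the posterior P(r = 1 | data) = (0.019141) / (0.096875) = 0.19758.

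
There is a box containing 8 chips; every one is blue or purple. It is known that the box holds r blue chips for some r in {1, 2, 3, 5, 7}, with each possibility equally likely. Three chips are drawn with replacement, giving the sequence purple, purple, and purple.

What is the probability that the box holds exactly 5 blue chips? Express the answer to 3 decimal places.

0.038

Under each hypothesis, the probability of the observed sequence is: P(data | r = 1) = (7/8)(7/8)(7/8) = 0.66992; P(data | r = 2) = (6/8)(6/8)(6/8) = 0.42188; P(data | r = 3) = (5/8)(5/8)(5/8) = 0.24414; P(data | r = 5) = (3/8)(3/8)(3/8) = 0.052734; P(data | r = 7) = (1/8)(1/8)(1/8) = 0.0019531.
The prior-weighted likelihoods are 1/5 · 0.66992 = 0.13398, 1/5 · 0.42188 = 0.084375, 1/5 · 0.24414 = 0.048828, 1/5 · 0.052734 = 0.010547, 1/5 · 0.0019531 = 0.00039063; these sum to 0.27813.
Therefore the posterior P(r = 5 | data) = (0.010547) / (0.27813) = 0.037921.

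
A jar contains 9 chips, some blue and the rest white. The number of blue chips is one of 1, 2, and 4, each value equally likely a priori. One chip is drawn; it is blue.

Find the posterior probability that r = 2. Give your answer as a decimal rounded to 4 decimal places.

Under each hypothesis, the probability of this draw is: P(data | r = 1) = (1/9) = 1/9; P(data | r = 2) = (2/9) = 2/9; P(data | r = 4) = (4/9) = 4/9.
Multiplying each by its prior: 1/3 · 1/9 = 1/27, 1/3 · 2/9 = 2/27, 1/3 · 4/9 = 4/27; these sum to 7/27.
So P(r = 2 | data) = (2/27) / (7/27) = 2/7.

0.2857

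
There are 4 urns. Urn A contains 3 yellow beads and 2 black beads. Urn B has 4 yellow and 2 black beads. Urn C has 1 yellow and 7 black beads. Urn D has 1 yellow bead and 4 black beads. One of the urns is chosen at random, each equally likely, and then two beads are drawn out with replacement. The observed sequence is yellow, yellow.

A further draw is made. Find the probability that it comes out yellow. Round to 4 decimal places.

The likelihood of the observed sequence under each hypothesis: P(data | urn A) = (3/5)(3/5) = 0.36; P(data | urn B) = (4/6)(4/6) = 0.44444; P(data | urn C) = (1/8)(1/8) = 0.015625; P(data | urn D) = (1/5)(1/5) = 0.04.
The prior-weighted likelihoods are 1/4 · 0.36 = 0.09, 1/4 · 0.44444 = 0.11111, 1/4 · 0.015625 = 0.0039062, 1/4 · 0.04 = 0.01; with total 0.21502.
The posterior is then P(urn A | data) = 0.41857, P(urn B | data) = 0.51675, P(urn C | data) = 0.018167, P(urn D | data) = 0.046508.
The predictive probability is P(yellow next | data) = (3/5)(0.41857) + (2/3)(0.51675) + (1/8)(0.018167) + (1/5)(0.046508) = 0.60722.

0.6072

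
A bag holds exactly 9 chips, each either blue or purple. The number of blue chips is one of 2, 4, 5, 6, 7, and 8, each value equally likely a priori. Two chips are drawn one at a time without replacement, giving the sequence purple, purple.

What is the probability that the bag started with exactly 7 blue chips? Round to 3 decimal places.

0.024

Compute the likelihood of the observed sequence for each case: P(data | r = 2) = (7/9)(6/8) = 7/12; P(data | r = 4) = (5/9)(4/8) = 5/18; P(data | r = 5) = (4/9)(3/8) = 1/6; P(data | r = 6) = (3/9)(2/8) = 1/12; P(data | r = 7) = (2/9)(1/8) = 1/36; P(data | r = 8) = (1/9)(0/8) = 0.
Multiplying each by its prior: 1/6 · 7/12 = 7/72, 1/6 · 5/18 = 5/108, 1/6 · 1/6 = 1/36, 1/6 · 1/12 = 1/72, 1/6 · 1/36 = 1/216, 1/6 · 0 = 0; summing to 41/216.
So P(r = 7 | data) = (1/216) / (41/216) = 1/41.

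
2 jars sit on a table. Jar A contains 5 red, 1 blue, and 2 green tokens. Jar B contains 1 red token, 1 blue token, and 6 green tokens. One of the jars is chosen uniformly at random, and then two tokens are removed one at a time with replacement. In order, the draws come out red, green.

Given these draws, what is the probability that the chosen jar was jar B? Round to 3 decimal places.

0.375

For each hypothesis, P(data | H) works out to: P(data | jar A) = (5/8)(2/8) = 5/32; P(data | jar B) = (1/8)(6/8) = 3/32.
The prior-weighted likelihoods are 1/2 · 5/32 = 5/64, 1/2 · 3/32 = 3/64; with total 1/8.
Therefore the posterior P(jar B | data) = (3/64) / (1/8) = 3/8.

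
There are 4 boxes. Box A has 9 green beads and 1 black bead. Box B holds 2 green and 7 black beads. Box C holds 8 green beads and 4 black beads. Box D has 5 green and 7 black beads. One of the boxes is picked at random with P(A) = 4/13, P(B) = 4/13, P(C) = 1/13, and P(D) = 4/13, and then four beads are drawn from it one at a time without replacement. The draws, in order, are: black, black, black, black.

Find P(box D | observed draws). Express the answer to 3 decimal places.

The likelihood of the observed sequence under each hypothesis: P(data | box A) = (1/10)(0/9) = 0; P(data | box B) = (7/9)(6/8)(5/7)(4/6) = 0.27778; P(data | box C) = (4/12)(3/11)(2/10)(1/9) = 0.0020202; P(data | box D) = (7/12)(6/11)(5/10)(4/9) = 0.070707.
The prior-weighted likelihoods are 4/13 · 0 = 0, 4/13 · 0.27778 = 0.08547, 1/13 · 0.0020202 = 0.0001554, 4/13 · 0.070707 = 0.021756; with total 0.10738.
By Bayes' rule, P(box D | data) = (0.021756) / (0.10738) = 0.2026.

0.203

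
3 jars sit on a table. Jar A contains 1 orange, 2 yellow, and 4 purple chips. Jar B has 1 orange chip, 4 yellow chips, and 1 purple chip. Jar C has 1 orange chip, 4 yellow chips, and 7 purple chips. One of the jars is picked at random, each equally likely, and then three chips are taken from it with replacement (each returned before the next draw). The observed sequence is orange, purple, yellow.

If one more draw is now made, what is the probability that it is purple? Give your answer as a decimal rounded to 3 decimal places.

Compute the likelihood of the observed sequence for each case: P(data | jar A) = (1/7)(4/7)(2/7) = 0.023324; P(data | jar B) = (1/6)(1/6)(4/6) = 0.018519; P(data | jar C) = (1/12)(7/12)(4/12) = 0.016204.
Weighting by the prior gives 1/3 · 0.023324 = 0.0077745, 1/3 · 0.018519 = 0.0061728, 1/3 · 0.016204 = 0.0054012; with total 0.019349.
The posterior is then P(jar A | data) = 0.40181, P(jar B | data) = 0.31903, P(jar C | data) = 0.27915.
Averaging over the posterior, P(purple next | data) = (4/7)(0.40181) + (1/6)(0.31903) + (7/12)(0.27915) = 0.44562.

0.446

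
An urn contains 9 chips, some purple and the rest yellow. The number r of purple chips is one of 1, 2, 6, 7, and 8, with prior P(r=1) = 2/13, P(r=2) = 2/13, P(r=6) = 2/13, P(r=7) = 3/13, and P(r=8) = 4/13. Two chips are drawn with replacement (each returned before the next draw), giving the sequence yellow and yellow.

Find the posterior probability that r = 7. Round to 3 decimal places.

0.046

Compute the likelihood of the observed sequence for each case: P(data | r = 1) = (8/9)(8/9) = 0.79012; P(data | r = 2) = (7/9)(7/9) = 0.60494; P(data | r = 6) = (3/9)(3/9) = 0.11111; P(data | r = 7) = (2/9)(2/9) = 0.049383; P(data | r = 8) = (1/9)(1/9) = 0.012346.
Weighting by the prior gives 2/13 · 0.79012 = 0.12156, 2/13 · 0.60494 = 0.093067, 2/13 · 0.11111 = 0.017094, 3/13 · 0.049383 = 0.011396, 4/13 · 0.012346 = 0.0037987; these sum to 0.24691.
Hence P(r = 7 | data) = (0.011396) / (0.24691) = 0.046154.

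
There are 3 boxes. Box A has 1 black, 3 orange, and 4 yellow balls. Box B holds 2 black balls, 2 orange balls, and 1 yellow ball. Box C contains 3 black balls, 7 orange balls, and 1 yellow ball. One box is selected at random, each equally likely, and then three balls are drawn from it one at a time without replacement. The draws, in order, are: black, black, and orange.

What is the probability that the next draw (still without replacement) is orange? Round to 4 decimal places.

0.5972

For each hypothesis, P(data | H) works out to: P(data | box A) = (1/8)(0/7) = 0; P(data | box B) = (2/5)(1/4)(2/3) = 1/15; P(data | box C) = (3/11)(2/10)(7/9) = 7/165.
Multiplying each by its prior: 1/3 · 0 = 0, 1/3 · 1/15 = 1/45, 1/3 · 7/165 = 7/495; summing to 2/55.
Dividing through by the total gives posterior P(box A | data) = 0, P(box B | data) = 11/18, P(box C | data) = 7/18.
So P(orange next | data) = Σ P(orange next | H) P(H | data) = (1/2)(11/18) + (3/4)(7/18) = 43/72.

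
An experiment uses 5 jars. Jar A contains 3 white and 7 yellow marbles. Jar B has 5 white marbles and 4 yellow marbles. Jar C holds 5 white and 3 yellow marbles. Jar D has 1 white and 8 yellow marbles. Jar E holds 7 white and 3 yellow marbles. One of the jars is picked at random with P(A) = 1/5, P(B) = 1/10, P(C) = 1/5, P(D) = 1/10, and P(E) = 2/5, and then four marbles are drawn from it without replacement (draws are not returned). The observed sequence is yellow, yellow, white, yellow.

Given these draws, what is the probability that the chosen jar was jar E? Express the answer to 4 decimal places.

0.0709

For each hypothesis, P(data | H) works out to: P(data | jar A) = (7/10)(6/9)(3/8)(5/7) = 0.125; P(data | jar B) = (4/9)(3/8)(5/7)(2/6) = 0.039683; P(data | jar C) = (3/8)(2/7)(5/6)(1/5) = 0.017857; P(data | jar D) = (8/9)(7/8)(1/7)(6/6) = 0.11111; P(data | jar E) = (3/10)(2/9)(7/8)(1/7) = 0.0083333.
Multiplying each by its prior: 1/5 · 0.125 = 0.025, 1/10 · 0.039683 = 0.0039683, 1/5 · 0.017857 = 0.0035714, 1/10 · 0.11111 = 0.011111, 2/5 · 0.0083333 = 0.0033333; summing to 0.046984.
So P(jar E | data) = (0.0033333) / (0.046984) = 0.070946.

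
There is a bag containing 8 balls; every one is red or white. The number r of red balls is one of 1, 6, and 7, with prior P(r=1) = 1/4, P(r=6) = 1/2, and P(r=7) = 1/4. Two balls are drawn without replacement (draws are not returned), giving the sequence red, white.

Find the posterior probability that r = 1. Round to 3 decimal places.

0.184

For each hypothesis, P(data | H) works out to: P(data | r = 1) = (1/8)(7/7) = 1/8; P(data | r = 6) = (6/8)(2/7) = 3/14; P(data | r = 7) = (7/8)(1/7) = 1/8.
Multiplying each by its prior: 1/4 · 1/8 = 1/32, 1/2 · 3/14 = 3/28, 1/4 · 1/8 = 1/32; summing to 19/112.
Therefore the posterior P(r = 1 | data) = (1/32) / (19/112) = 7/38.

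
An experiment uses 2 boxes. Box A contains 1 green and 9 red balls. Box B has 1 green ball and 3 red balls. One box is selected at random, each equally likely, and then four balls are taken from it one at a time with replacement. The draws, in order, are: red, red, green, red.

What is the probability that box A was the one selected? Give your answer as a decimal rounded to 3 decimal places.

The likelihood of the observed sequence under each hypothesis: P(data | box A) = (9/10)(9/10)(1/10)(9/10) = 0.0729; P(data | box B) = (3/4)(3/4)(1/4)(3/4) = 0.10547.
The prior-weighted likelihoods are 1/2 · 0.0729 = 0.03645, 1/2 · 0.10547 = 0.052734; these sum to 0.089184.
Hence P(box A | data) = (0.03645) / (0.089184) = 0.4087.

0.409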